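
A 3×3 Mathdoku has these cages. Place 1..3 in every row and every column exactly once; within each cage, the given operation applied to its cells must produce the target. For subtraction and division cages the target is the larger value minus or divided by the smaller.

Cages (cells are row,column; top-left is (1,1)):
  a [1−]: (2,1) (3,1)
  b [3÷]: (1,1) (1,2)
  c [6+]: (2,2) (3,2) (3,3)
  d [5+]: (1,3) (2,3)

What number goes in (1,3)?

2

Row 1 needs a 2, and only (1,3) is open for it.
Column 3 now contains 2, so (2,3) = 3.
3 is placed in column 3, which forces (3,3) = 1.
Cage c needs sum 6, leaving (2,2) = 2.
The 3 cells of cage c must have sum 6, so (3,2) = 3.
Cage b's pair has quotient 3; hence (1,1) = 3.
Column 2 now contains 3; hence (1,2) = 1.
2 is placed in row 2, leaving (2,1) = 1.
Row 3 already has 3, so (3,1) = 2.
The full grid is 3 1 2 / 1 2 3 / 2 3 1.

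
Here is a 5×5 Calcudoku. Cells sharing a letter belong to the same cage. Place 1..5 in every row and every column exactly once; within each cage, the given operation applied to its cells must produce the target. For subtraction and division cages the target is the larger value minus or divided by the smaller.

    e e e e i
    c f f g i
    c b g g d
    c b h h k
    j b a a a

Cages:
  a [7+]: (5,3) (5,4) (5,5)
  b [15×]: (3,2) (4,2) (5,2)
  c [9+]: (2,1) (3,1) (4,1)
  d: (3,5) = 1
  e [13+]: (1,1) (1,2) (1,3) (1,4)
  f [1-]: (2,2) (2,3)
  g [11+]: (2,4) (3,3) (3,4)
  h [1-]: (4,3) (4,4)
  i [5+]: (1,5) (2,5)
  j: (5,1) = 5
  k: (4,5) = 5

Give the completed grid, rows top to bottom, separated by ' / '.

Cage d is given, which forces (3,5) = 1.
Cage k is given, which forces (4,5) = 5.
Cage j is given, which forces (5,1) = 5.
The 3 cells of cage b must have product 15, which forces (3,2) = 5.
In row 1, 2 can only go at (1,5), so (1,5) = 2.
Column 5 now contains 2; hence (2,5) = 3.
Column 5 now contains 2, which forces (5,5) = 4.
In row 5, 3 can only go at (5,2), so (5,2) = 3.
Column 2 now contains 3, so (4,2) = 1.
Column 2 already has 1, leaving (1,2) = 4.
Column 2 already has 4, so (2,2) = 2.
Row 2 now contains 2, which forces (2,1) = 4.
The two cells of cage f must have difference 1, so (2,3) = 1.
4 is placed in row 2; hence (2,4) = 5.
Column 3 already has 1, which forces (5,3) = 2.
2 is placed in row 5, leaving (5,4) = 1.
The 4 cells of cage e must have sum 13, leaving (1,1) = 1.
Cage e needs sum 13, leaving (1,3) = 5.
Column 4 already has 1, leaving (1,4) = 3.
2 is placed in column 3, so (3,3) = 4.
The 3 cells of cage g must have sum 11, which forces (3,4) = 2.
Column 3 already has 4, leaving (4,3) = 3.
Column 4 already has 2, so (4,4) = 4.
2 is placed in row 3, which forces (3,1) = 3.
Row 4 already has 3, leaving (4,1) = 2.

1 4 5 3 2 / 4 2 1 5 3 / 3 5 4 2 1 / 2 1 3 4 5 / 5 3 2 1 4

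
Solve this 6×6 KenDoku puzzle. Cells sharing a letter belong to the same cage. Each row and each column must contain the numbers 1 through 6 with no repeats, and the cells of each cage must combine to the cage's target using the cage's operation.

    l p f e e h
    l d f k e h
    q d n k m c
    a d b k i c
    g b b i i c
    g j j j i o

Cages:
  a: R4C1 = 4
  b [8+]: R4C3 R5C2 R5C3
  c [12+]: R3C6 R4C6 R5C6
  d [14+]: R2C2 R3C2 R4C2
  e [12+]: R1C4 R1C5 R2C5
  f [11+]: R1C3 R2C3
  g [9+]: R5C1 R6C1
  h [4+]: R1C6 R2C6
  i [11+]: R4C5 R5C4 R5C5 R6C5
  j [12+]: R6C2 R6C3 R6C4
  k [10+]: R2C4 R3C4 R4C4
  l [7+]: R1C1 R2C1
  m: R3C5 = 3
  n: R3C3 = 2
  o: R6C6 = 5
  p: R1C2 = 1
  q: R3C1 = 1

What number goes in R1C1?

P is a freebie; hence R1C2 = 1.
Row 1 now contains 1, so R1C6 = 3.
Column 6 already has 3, so R2C6 = 1.
Cage q is a single given cell, so R3C1 = 1.
Cage n is a single given cell, so R3C3 = 2.
Cage m is given, which forces R3C5 = 3.
Cage a is given, so R4C1 = 4.
Cage o is given, which forces R6C6 = 5.
The only place for 1 in row 6 is R6C5.
Row 6 needs a 3, and only R6C1 is open for it.
3 is placed in column 1; hence R5C1 = 6.
R1C3 and R2C3 in column 3 are {5, 6}, leaving R6C3 = 4.
The 3 cells of cage b must have sum 8, leaving R5C2 = 4.
Row 5 already has 4; hence R5C6 = 2.
Cage c has sum 12, which forces R3C6 = 4.
Cage i has sum 11; hence R4C5 = 2.
Column 6 already has 2, leaving R4C6 = 6.
Cage i needs sum 11; hence R5C4 = 3.
Row 5 already has 2, which forces R5C5 = 5.
Cage e has sum 12, leaving R1C4 = 2.
Cage k has sum 10; hence R2C4 = 4.
Row 2 now contains 4, which forces R2C5 = 6.
Cage k needs sum 10, leaving R3C4 = 5.
The 3 cells of cage b must have sum 8, leaving R4C3 = 3.
Column 4 already has 3; hence R4C4 = 1.
3 is placed in row 5; hence R5C3 = 1.
2 is placed in column 4; hence R6C4 = 6.
2 is placed in row 1, leaving R1C1 = 5.
The two cells of cage f must have sum 11, which forces R1C3 = 6.
6 is placed in column 5, leaving R1C5 = 4.
Cage l needs two cells with sum 7, so R2C1 = 2.
Cage d needs sum 14; hence R2C2 = 3.
6 is placed in row 2; hence R2C3 = 5.
Row 3 already has 5; hence R3C2 = 6.
3 is placed in row 4, which forces R4C2 = 5.
Row 6 already has 6, which forces R6C2 = 2.
Completed grid: 5 1 6 2 4 3 / 2 3 5 4 6 1 / 1 6 2 5 3 4 / 4 5 3 1 2 6 / 6 4 1 3 5 2 / 3 2 4 6 1 5.

5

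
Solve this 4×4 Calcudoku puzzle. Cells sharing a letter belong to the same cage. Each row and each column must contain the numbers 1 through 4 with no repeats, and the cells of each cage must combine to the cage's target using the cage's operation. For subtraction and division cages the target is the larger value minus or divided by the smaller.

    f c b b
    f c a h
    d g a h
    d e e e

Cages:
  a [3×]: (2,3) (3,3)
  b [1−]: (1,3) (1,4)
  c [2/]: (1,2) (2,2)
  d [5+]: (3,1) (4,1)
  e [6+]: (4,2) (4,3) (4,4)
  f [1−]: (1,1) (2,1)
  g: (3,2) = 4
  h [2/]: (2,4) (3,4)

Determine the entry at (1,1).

2

Cage g is given; hence (3,2) = 4.
The only place for 4 in row 4 is (4,1).
The two cells of cage d must have sum 5; hence (3,1) = 1.
Row 3 already has 1, leaving (3,3) = 3.
Row 3 already has 1, leaving (3,4) = 2.
Column 3 now contains 3, which forces (2,3) = 1.
Row 2 already has 1, so (2,4) = 4.
Column 3 now contains 1, which forces (4,3) = 2.
Cage c's pair has quotient 2, so (1,2) = 1.
Column 3 now contains 2, leaving (1,3) = 4.
The two cells of cage b must have difference 1; hence (1,4) = 3.
Row 2 already has 1, leaving (2,2) = 2.
Column 2 now contains 1, which forces (4,2) = 3.
Column 4 already has 3, so (4,4) = 1.
Row 1 now contains 3, so (1,1) = 2.
Row 2 already has 2, leaving (2,1) = 3.
Completed grid: 2 1 4 3 / 3 2 1 4 / 1 4 3 2 / 4 3 2 1.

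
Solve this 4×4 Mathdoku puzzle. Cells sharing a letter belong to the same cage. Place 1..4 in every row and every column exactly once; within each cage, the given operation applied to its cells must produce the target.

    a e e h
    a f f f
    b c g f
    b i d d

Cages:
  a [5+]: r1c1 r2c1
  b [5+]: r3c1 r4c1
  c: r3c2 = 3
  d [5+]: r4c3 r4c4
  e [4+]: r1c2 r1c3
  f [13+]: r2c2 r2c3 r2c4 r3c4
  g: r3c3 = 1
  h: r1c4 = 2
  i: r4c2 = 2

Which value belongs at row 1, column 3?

3

H is a freebie, leaving r1c4 = 2.
2 is placed in column 4; hence r2c4 = 3.
C is a freebie, so r3c2 = 3.
Cage g is given, which forces r3c3 = 1.
Cage f needs sum 13, leaving r3c4 = 4.
I is a freebie, leaving r4c2 = 2.
Column 4 now contains 4; hence r4c4 = 1.
Column 2 now contains 3, leaving r1c2 = 1.
Column 3 already has 1, so r1c3 = 3.
Column 2 already has 2, leaving r2c2 = 4.
Cage f needs sum 13; hence r2c3 = 2.
Row 3 now contains 4, which forces r3c1 = 2.
Cage b needs two cells with sum 5, so r4c1 = 3.
Cage d's pair has sum 5, which forces r4c3 = 4.
Row 1 already has 3, which forces r1c1 = 4.
Row 2 already has 2, leaving r2c1 = 1.
Filled in: 4 1 3 2 / 1 4 2 3 / 2 3 1 4 / 3 2 4 1.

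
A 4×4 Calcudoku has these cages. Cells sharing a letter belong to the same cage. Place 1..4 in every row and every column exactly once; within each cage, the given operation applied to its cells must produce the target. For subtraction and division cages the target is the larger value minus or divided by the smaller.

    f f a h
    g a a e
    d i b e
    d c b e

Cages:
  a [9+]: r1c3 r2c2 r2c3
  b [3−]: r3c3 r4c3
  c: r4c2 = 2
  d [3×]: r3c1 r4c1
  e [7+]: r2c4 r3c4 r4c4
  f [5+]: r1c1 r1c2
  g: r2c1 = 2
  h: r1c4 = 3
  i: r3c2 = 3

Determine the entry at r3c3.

Cage h is a single given cell; hence r1c4 = 3.
Cage g is given; hence r2c1 = 2.
Cage i is a single given cell, leaving r3c2 = 3.
Cage c is given, so r4c2 = 2.
Column 2 now contains 3, leaving r2c2 = 4.
Row 2 already has 4, leaving r2c4 = 1.
Row 3 already has 3, which forces r3c1 = 1.
Row 3 already has 1, leaving r3c3 = 4.
The 3 cells of cage e must have sum 7, leaving r3c4 = 2.
Cage d's pair has product 3, so r4c1 = 3.
4 is placed in column 3, so r4c3 = 1.
1 is placed in column 4, so r4c4 = 4.
1 is placed in column 1, leaving r1c1 = 4.
Column 2 already has 4, which forces r1c2 = 1.
4 is placed in column 3, so r1c3 = 2.
Row 2 already has 1, so r2c3 = 3.
Filled in: 4 1 2 3 / 2 4 3 1 / 1 3 4 2 / 3 2 1 4.

4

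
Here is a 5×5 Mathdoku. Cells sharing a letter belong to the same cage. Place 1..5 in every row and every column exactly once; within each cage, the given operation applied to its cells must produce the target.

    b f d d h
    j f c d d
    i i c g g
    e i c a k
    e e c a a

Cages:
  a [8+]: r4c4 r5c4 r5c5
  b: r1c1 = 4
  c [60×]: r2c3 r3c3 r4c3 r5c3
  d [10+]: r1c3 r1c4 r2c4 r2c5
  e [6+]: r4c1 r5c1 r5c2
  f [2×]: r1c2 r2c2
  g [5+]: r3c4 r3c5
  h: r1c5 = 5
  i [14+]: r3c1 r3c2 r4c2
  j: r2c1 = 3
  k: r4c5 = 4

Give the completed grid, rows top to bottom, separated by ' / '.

4 1 2 3 5 / 3 2 5 4 1 / 5 4 1 2 3 / 2 5 3 1 4 / 1 3 4 5 2

B is a freebie, so r1c1 = 4.
Cage h is a single given cell, leaving r1c5 = 5.
Cage j is given; hence r2c1 = 3.
Cage i needs sum 14; hence r3c1 = 5.
The 3 cells of cage i must have sum 14, which forces r3c2 = 4.
Cage i has sum 14, leaving r4c2 = 5.
Cage k is a single given cell, so r4c5 = 4.
Cage e needs sum 6, so r5c2 = 3.
The only place for 1 in row 3 is r3c3.
1 is placed in column 3, so r4c3 = 3.
Column 3 now contains 3; hence r1c3 = 2.
Row 1 already has 2, which forces r1c2 = 1.
Row 1 already has 1; hence r1c4 = 3.
Cage f's pair has product 2, leaving r2c2 = 2.
Row 2 now contains 2; hence r2c5 = 1.
Column 4 already has 3, which forces r3c4 = 2.
Row 3 now contains 2, which forces r3c5 = 3.
Column 4 already has 2, so r4c4 = 1.
Column 5 now contains 1; hence r5c5 = 2.
Cage d has sum 10, leaving r2c4 = 4.
Row 4 already has 1, leaving r4c1 = 2.
2 is placed in row 5, which forces r5c1 = 1.
Cage a has sum 8; hence r5c4 = 5.
Row 2 now contains 4, which forces r2c3 = 5.
5 is placed in row 5; hence r5c3 = 4.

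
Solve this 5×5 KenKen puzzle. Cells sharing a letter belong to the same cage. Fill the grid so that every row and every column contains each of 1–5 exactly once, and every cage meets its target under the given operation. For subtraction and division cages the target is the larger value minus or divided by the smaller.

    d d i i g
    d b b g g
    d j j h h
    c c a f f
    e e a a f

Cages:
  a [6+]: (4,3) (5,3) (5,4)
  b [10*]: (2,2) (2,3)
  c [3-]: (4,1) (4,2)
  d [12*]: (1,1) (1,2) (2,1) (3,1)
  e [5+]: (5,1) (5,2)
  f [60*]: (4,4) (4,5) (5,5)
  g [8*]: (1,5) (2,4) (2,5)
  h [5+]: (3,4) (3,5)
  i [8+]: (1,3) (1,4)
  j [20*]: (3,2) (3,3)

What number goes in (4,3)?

The only place for 3 in row 2 is (2,1).
The only place for 5 in row 5 is (5,5).
In column 1, 5 can only go at (4,1), so (4,1) = 5.
The two cells of cage c must have difference 3, so (4,2) = 2.
Cage d needs product 12; hence (1,1) = 4.
Column 2 now contains 2, leaving (1,2) = 1.
Row 1 already has 1, which forces (1,5) = 2.
Column 2 now contains 2, leaving (2,2) = 5.
Cage b needs two cells with product 10, so (2,3) = 2.
The 4 cells of cage d must have product 12; hence (3,1) = 1.
5 is placed in column 2, so (3,2) = 4.
4 is placed in row 3, leaving (3,3) = 5.
4 is placed in row 3, which forces (3,5) = 3.
Column 5 already has 3; hence (4,5) = 4.
1 is placed in column 1, which forces (5,1) = 2.
Column 2 already has 4, which forces (5,2) = 3.
Row 5 now contains 3, which forces (5,4) = 1.
5 is placed in column 3, leaving (1,3) = 3.
Cage i's pair has sum 8, so (1,4) = 5.
Column 4 now contains 1, which forces (2,4) = 4.
Column 5 now contains 4, leaving (2,5) = 1.
Row 3 now contains 3, so (3,4) = 2.
The 3 cells of cage a must have sum 6, so (4,3) = 1.
4 is placed in row 4; hence (4,4) = 3.
Row 5 now contains 1; hence (5,3) = 4.
The full grid is 4 1 3 5 2 / 3 5 2 4 1 / 1 4 5 2 3 / 5 2 1 3 4 / 2 3 4 1 5.

1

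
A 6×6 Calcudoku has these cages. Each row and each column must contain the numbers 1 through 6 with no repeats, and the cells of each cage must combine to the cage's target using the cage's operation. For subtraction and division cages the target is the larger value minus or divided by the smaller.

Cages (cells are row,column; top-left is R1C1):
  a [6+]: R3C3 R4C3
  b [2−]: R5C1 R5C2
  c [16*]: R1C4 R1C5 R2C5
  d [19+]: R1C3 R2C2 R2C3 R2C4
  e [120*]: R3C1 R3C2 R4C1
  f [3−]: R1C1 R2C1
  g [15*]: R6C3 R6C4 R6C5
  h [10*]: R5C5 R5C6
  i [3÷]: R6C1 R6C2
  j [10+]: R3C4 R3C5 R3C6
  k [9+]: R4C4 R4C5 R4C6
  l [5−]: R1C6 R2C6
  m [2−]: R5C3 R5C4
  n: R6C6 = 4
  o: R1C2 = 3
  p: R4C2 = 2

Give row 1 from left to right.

O is a freebie, which forces R1C2 = 3.
Cage p is given, so R4C2 = 2.
Cage n is given, leaving R6C6 = 4.
The only place for 6 in row 4 is R4C1.
The only place for 4 in row 4 is R4C3.
The two cells of cage a must have sum 6; hence R3C3 = 2.
Row 6 needs a 2, and only R6C1 is open for it.
Cage i's pair has quotient 3, which forces R6C2 = 6.
The two cells of cage b must have difference 2, which forces R5C1 = 3.
The two cells of cage m must have difference 2; hence R5C3 = 6.
The two cells of cage m must have difference 2, which forces R5C4 = 4.
Column 3 now contains 6, so R1C3 = 5.
4 is placed in column 4; hence R1C4 = 2.
Cage c has product 16; hence R1C5 = 4.
The 4 cells of cage d must have sum 19, so R2C2 = 5.
Column 3 now contains 6, so R2C3 = 3.
The 4 cells of cage d must have sum 19, leaving R2C4 = 6.
The 3 cells of cage c must have product 16, leaving R2C5 = 2.
Row 2 already has 6; hence R2C6 = 1.
Column 2 now contains 5; hence R3C2 = 4.
Column 2 now contains 5; hence R5C2 = 1.
2 is placed in column 5, leaving R5C5 = 5.
Row 5 now contains 5, which forces R5C6 = 2.
3 is placed in column 3; hence R6C3 = 1.
1 is placed in row 6; hence R6C5 = 3.
Row 1 now contains 4; hence R1C1 = 1.
Column 6 already has 1; hence R1C6 = 6.
1 is placed in row 2, which forces R2C1 = 4.
Row 3 now contains 4; hence R3C1 = 5.
Column 6 already has 6, so R3C6 = 3.
Column 5 now contains 3, so R4C5 = 1.
3 is placed in column 6, leaving R4C6 = 5.
Row 6 already has 3, which forces R6C4 = 5.
3 is placed in row 3, which forces R3C4 = 1.
Column 5 now contains 1, so R3C5 = 6.
Row 4 now contains 5; hence R4C4 = 3.
Filled in: 1 3 5 2 4 6 / 4 5 3 6 2 1 / 5 4 2 1 6 3 / 6 2 4 3 1 5 / 3 1 6 4 5 2 / 2 6 1 5 3 4.

1 3 5 2 4 6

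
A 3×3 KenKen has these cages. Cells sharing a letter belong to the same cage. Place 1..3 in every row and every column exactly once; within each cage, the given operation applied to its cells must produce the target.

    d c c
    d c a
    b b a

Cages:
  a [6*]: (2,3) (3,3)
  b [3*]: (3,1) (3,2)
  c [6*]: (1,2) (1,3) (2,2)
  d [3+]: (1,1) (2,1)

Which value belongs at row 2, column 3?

3

The only place for 2 in row 3 is (3,3).
Column 3 now contains 2, which forces (2,3) = 3.
Cage c needs product 6, which forces (1,2) = 3.
3 is placed in column 3; hence (1,3) = 1.
Cage c has product 6, leaving (2,2) = 2.
Column 2 already has 3, leaving (3,2) = 1.
1 is placed in row 1; hence (1,1) = 2.
Row 2 now contains 2, leaving (2,1) = 1.
Row 3 already has 1; hence (3,1) = 3.
Filled in: 2 3 1 / 1 2 3 / 3 1 2.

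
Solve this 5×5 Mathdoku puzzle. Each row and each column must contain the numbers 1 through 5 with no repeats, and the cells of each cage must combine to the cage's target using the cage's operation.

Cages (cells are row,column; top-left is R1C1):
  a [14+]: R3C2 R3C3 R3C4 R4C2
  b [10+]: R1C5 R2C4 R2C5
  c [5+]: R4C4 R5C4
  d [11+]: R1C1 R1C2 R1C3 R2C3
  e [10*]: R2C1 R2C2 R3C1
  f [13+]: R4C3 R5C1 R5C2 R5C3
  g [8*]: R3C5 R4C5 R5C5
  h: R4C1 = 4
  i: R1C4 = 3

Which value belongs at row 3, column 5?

Cage i is a single given cell, which forces R1C4 = 3.
Cage h is given, leaving R4C1 = 4.
The two cells of cage c must have sum 5; hence R4C4 = 1.
1 is placed in row 4; hence R4C5 = 2.
Cage c needs two cells with sum 5, which forces R5C4 = 4.
Row 5 already has 4, so R5C5 = 1.
Cage b has sum 10, so R1C5 = 5.
Cage b has sum 10, so R2C4 = 2.
The 3 cells of cage b must have sum 10, which forces R2C5 = 3.
2 is placed in column 4, leaving R3C4 = 5.
Column 5 already has 1, leaving R3C5 = 4.
Cage f needs sum 13, which forces R4C3 = 3.
The 4 cells of cage d must have sum 11, leaving R1C2 = 4.
The 4 cells of cage d must have sum 11, so R2C3 = 4.
Cage e needs product 10, which forces R3C1 = 2.
The 4 cells of cage a must have sum 14, which forces R3C2 = 3.
Cage a has sum 14, which forces R3C3 = 1.
Row 4 already has 3, so R4C2 = 5.
Column 2 already has 5, which forces R5C2 = 2.
2 is placed in row 5, leaving R5C3 = 5.
Column 1 already has 2; hence R1C1 = 1.
1 is placed in column 3; hence R1C3 = 2.
The 3 cells of cage e must have product 10, so R2C1 = 5.
Column 2 already has 5, leaving R2C2 = 1.
Row 5 now contains 5, leaving R5C1 = 3.
The full grid is 1 4 2 3 5 / 5 1 4 2 3 / 2 3 1 5 4 / 4 5 3 1 2 / 3 2 5 4 1.

4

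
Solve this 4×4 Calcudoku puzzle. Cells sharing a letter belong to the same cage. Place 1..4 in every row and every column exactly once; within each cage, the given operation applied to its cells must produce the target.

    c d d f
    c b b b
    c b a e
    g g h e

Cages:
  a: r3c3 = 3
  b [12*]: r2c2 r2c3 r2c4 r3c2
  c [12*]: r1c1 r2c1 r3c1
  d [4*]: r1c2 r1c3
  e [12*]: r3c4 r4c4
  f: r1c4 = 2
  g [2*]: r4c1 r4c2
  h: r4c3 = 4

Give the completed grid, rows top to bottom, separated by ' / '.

F is a freebie; hence r1c4 = 2.
A is a freebie, so r3c3 = 3.
Row 3 now contains 3, leaving r3c4 = 4.
H is a freebie, leaving r4c3 = 4.
Column 4 now contains 4; hence r4c4 = 3.
Cage d needs two cells with product 4, so r1c2 = 4.
4 is placed in column 3, so r1c3 = 1.
Cage b has product 12, leaving r2c2 = 3.
Cage b needs product 12; hence r2c3 = 2.
Column 4 already has 3, so r2c4 = 1.
Row 3 now contains 4; hence r3c1 = 1.
The 4 cells of cage b must have product 12, so r3c2 = 2.
1 is placed in column 1, so r4c1 = 2.
Column 2 already has 2, which forces r4c2 = 1.
Row 1 already has 4, which forces r1c1 = 3.
Row 2 now contains 3, so r2c1 = 4.

3 4 1 2 / 4 3 2 1 / 1 2 3 4 / 2 1 4 3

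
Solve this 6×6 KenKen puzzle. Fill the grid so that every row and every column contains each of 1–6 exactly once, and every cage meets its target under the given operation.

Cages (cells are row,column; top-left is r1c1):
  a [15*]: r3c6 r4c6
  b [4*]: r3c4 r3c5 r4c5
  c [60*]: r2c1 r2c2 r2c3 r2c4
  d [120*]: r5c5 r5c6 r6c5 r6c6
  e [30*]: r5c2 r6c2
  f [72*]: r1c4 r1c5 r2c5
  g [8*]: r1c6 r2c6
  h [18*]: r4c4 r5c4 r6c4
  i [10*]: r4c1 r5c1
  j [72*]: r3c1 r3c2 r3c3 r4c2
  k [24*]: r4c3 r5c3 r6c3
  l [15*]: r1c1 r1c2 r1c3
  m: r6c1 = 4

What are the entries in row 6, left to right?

M is a freebie, which forces r6c1 = 4.
In row 3, 5 can only go at r3c6, so r3c6 = 5.
Column 6 already has 5, which forces r4c6 = 3.
In row 4, 5 can only go at r4c1, so r4c1 = 5.
Column 1 now contains 5, so r5c1 = 2.
Column 4 needs a 5, and only r2c4 is open for it.
In column 3, 5 can only go at r1c3, so r1c3 = 5.
The only place for 2 in column 4 is r3c4.
Cage b needs product 4, so r3c5 = 1.
Cage b has product 4, so r4c5 = 2.
Cage j needs product 72, which forces r4c2 = 1.
1 is placed in row 4, so r4c4 = 6.
Cage l needs product 15, so r1c1 = 1.
1 is placed in column 2; hence r1c2 = 3.
Row 1 now contains 3, leaving r1c4 = 4.
Row 1 now contains 4, so r1c5 = 6.
Row 1 now contains 4, which forces r1c6 = 2.
Column 6 now contains 2, leaving r2c6 = 4.
Row 4 already has 6, so r4c3 = 4.
The 4 cells of cage c must have product 60; hence r2c1 = 6.
Cage c needs product 60; hence r2c2 = 2.
Cage c has product 60, so r2c3 = 1.
4 is placed in row 2, which forces r2c5 = 3.
Column 1 now contains 6; hence r3c1 = 3.
Cage j has product 72, which forces r3c2 = 4.
3 is placed in row 3; hence r3c3 = 6.
Column 3 now contains 6, so r5c3 = 3.
Row 5 already has 3, so r5c4 = 1.
Cage d has product 120, leaving r5c5 = 4.
Row 5 now contains 1, which forces r5c6 = 6.
Column 3 now contains 6, leaving r6c3 = 2.
Column 4 now contains 1; hence r6c4 = 3.
Cage d has product 120, leaving r6c5 = 5.
Column 6 now contains 6, which forces r6c6 = 1.
6 is placed in row 5, leaving r5c2 = 5.
5 is placed in row 6, so r6c2 = 6.
Completed grid: 1 3 5 4 6 2 / 6 2 1 5 3 4 / 3 4 6 2 1 5 / 5 1 4 6 2 3 / 2 5 3 1 4 6 / 4 6 2 3 5 1.

4 6 2 3 5 1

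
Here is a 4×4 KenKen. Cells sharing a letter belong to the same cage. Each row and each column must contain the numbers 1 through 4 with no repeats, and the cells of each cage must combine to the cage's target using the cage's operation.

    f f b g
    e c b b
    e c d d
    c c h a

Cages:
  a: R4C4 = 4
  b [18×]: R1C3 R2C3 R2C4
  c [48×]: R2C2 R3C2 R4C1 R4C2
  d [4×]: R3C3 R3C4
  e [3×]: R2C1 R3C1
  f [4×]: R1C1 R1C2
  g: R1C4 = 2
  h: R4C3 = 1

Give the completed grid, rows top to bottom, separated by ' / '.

Cage b has product 18, which forces R1C3 = 3.
Cage g is a single given cell, so R1C4 = 2.
Cage b has product 18, leaving R2C3 = 2.
The 3 cells of cage b must have product 18, which forces R2C4 = 3.
Cage h is a single given cell, which forces R4C3 = 1.
Cage a is a single given cell, which forces R4C4 = 4.
3 is placed in row 2, which forces R2C1 = 1.
Cage c has product 48, leaving R2C2 = 4.
The two cells of cage e must have product 3; hence R3C1 = 3.
Cage c has product 48, leaving R3C2 = 2.
Column 3 now contains 1; hence R3C3 = 4.
4 is placed in column 4, which forces R3C4 = 1.
4 is placed in row 4; hence R4C1 = 2.
4 is placed in row 4, leaving R4C2 = 3.
1 is placed in column 1, leaving R1C1 = 4.
4 is placed in column 2, leaving R1C2 = 1.

4 1 3 2 / 1 4 2 3 / 3 2 4 1 / 2 3 1 4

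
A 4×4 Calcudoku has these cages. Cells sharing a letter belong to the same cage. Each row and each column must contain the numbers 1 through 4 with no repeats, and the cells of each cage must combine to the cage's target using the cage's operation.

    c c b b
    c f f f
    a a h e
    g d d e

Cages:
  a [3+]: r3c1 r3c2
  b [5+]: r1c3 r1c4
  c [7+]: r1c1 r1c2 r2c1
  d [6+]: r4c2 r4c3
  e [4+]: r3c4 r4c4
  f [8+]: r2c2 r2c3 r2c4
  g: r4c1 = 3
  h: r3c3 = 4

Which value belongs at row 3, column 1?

Cage h is a single given cell, leaving r3c3 = 4.
G is a freebie, which forces r4c1 = 3.
Column 3 now contains 4, leaving r4c3 = 2.
3 is placed in row 4, so r4c4 = 1.
Column 4 already has 1, so r3c4 = 3.
2 is placed in row 4, leaving r4c2 = 4.
3 is placed in column 4, which forces r2c4 = 4.
Cage c has sum 7, so r1c1 = 4.
Cage b needs two cells with sum 5, leaving r1c3 = 3.
Column 4 now contains 4, so r1c4 = 2.
Column 3 already has 3, so r2c3 = 1.
2 is placed in row 1, leaving r1c2 = 1.
Row 2 now contains 1, which forces r2c1 = 2.
Row 2 now contains 1, which forces r2c2 = 3.
Column 1 already has 2; hence r3c1 = 1.
Column 2 already has 1, leaving r3c2 = 2.
The full grid is 4 1 3 2 / 2 3 1 4 / 1 2 4 3 / 3 4 2 1.

1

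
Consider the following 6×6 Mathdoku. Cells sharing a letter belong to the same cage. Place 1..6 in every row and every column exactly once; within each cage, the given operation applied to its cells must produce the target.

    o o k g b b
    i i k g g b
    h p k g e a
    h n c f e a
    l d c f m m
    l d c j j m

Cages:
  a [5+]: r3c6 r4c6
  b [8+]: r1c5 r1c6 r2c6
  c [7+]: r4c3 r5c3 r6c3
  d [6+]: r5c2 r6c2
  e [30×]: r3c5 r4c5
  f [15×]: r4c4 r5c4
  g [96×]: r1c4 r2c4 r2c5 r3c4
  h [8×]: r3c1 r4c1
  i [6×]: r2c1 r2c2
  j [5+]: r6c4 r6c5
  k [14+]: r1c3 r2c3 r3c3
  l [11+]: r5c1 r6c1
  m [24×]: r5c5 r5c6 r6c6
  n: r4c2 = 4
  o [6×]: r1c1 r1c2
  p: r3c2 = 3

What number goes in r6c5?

3

Cage p is a single given cell, so r3c2 = 3.
Cage n is given, leaving r4c2 = 4.
The two cells of cage h must have product 8, so r3c1 = 4.
4 is placed in row 3; hence r3c6 = 2.
4 is placed in row 4, so r4c1 = 2.
Row 4 already has 2, leaving r4c3 = 1.
Row 4 now contains 1, leaving r4c6 = 3.
3 is placed in row 4; hence r4c4 = 5.
Row 4 now contains 5, so r4c5 = 6.
Cage f needs two cells with product 15, so r5c4 = 3.
Column 5 now contains 6, so r3c5 = 5.
5 is placed in row 3, leaving r3c3 = 6.
6 is placed in row 3; hence r3c4 = 1.
Cage g has product 96, which forces r1c4 = 4.
The 4 cells of cage g must have product 96, which forces r2c4 = 6.
The 4 cells of cage g must have product 96, leaving r2c5 = 4.
Column 5 now contains 4, so r5c5 = 1.
Column 4 now contains 4, which forces r6c4 = 2.
1 is placed in column 5, leaving r6c5 = 3.
Column 5 now contains 3, which forces r1c5 = 2.
Cage i needs two cells with product 6; hence r2c1 = 3.
The two cells of cage i must have product 6, which forces r2c2 = 2.
Row 2 already has 3, which forces r2c3 = 5.
Row 2 now contains 5, leaving r2c6 = 1.
Row 5 now contains 1, leaving r5c2 = 5.
Cage c needs sum 7, leaving r5c3 = 2.
Cage d's pair has sum 6, so r6c2 = 1.
Row 6 already has 2, so r6c3 = 4.
4 is placed in row 6; hence r6c6 = 6.
Cage o's pair has product 6, so r1c1 = 1.
1 is placed in column 2, leaving r1c2 = 6.
5 is placed in column 3, so r1c3 = 3.
Column 6 now contains 1; hence r1c6 = 5.
5 is placed in row 5, so r5c1 = 6.
Column 6 now contains 6, which forces r5c6 = 4.
Row 6 now contains 6, which forces r6c1 = 5.
Filled in: 1 6 3 4 2 5 / 3 2 5 6 4 1 / 4 3 6 1 5 2 / 2 4 1 5 6 3 / 6 5 2 3 1 4 / 5 1 4 2 3 6.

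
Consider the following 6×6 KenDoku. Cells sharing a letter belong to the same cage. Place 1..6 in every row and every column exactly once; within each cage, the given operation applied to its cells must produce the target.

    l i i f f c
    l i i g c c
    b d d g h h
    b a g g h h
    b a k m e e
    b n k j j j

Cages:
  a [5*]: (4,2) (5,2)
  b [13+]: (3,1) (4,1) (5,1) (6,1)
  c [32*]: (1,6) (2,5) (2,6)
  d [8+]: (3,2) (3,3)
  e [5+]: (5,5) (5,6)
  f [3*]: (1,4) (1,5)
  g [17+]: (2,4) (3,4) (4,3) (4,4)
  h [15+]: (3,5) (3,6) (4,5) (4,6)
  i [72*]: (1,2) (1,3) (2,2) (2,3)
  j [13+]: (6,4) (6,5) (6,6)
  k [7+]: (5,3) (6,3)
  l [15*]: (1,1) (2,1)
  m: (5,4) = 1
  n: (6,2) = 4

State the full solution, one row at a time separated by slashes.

Cage c has product 32, leaving (1,6) = 4.
Cage c needs product 32, which forces (2,5) = 4.
Cage c has product 32; hence (2,6) = 2.
Cage m is given, leaving (5,4) = 1.
Row 5 now contains 1, which forces (5,6) = 3.
Cage n is a single given cell, leaving (6,2) = 4.
Column 4 already has 1, leaving (1,4) = 3.
The two cells of cage f must have product 3, so (1,5) = 1.
Cage a's pair has product 5; hence (4,2) = 1.
Row 5 now contains 1, which forces (5,2) = 5.
Row 5 now contains 3, so (5,5) = 2.
Row 1 already has 3; hence (1,1) = 5.
Cage i needs product 72, leaving (1,2) = 2.
The 4 cells of cage i must have product 72; hence (1,3) = 6.
Cage l needs two cells with product 15, which forces (2,1) = 3.
1 is placed in column 2; hence (2,2) = 6.
Cage i has product 72, so (2,3) = 1.
Row 2 already has 6, leaving (2,4) = 5.
6 is placed in column 2; hence (3,2) = 3.
The 4 cells of cage h must have sum 15, leaving (3,6) = 1.
Column 3 already has 6, leaving (5,3) = 4.
Column 3 already has 1, so (6,3) = 3.
Cage j has sum 13, so (6,4) = 2.
Cage d's pair has sum 8, which forces (3,3) = 5.
Row 3 now contains 5, which forces (3,5) = 6.
The 4 cells of cage g must have sum 17, so (4,3) = 2.
Cage h has sum 15, which forces (4,5) = 3.
4 is placed in row 5; hence (5,1) = 6.
The 4 cells of cage b must have sum 13, leaving (6,1) = 1.
Column 5 already has 6, which forces (6,5) = 5.
Row 6 now contains 5, leaving (6,6) = 6.
The 4 cells of cage b must have sum 13, so (3,1) = 2.
Row 3 now contains 6; hence (3,4) = 4.
Row 4 already has 2; hence (4,1) = 4.
Cage g needs sum 17; hence (4,4) = 6.
Column 6 now contains 6; hence (4,6) = 5.

5 2 6 3 1 4 / 3 6 1 5 4 2 / 2 3 5 4 6 1 / 4 1 2 6 3 5 / 6 5 4 1 2 3 / 1 4 3 2 5 6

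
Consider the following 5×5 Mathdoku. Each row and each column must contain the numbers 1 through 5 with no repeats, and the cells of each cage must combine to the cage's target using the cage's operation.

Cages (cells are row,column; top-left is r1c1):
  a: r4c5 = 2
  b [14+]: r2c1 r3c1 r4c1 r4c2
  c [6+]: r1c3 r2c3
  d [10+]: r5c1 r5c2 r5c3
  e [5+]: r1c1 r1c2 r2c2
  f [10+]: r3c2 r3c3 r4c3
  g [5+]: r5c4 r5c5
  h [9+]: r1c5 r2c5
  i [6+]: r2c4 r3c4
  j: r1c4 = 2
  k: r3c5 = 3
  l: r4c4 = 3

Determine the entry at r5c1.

J is a freebie, leaving r1c4 = 2.
Cage k is a single given cell; hence r3c5 = 3.
Cage l is given; hence r4c4 = 3.
Cage a is a single given cell; hence r4c5 = 2.
Row 1 already has 2, which forces r1c1 = 1.
Cage e needs sum 5, leaving r1c2 = 3.
The 3 cells of cage e must have sum 5; hence r2c2 = 1.
Row 2 already has 1, leaving r2c4 = 5.
Row 2 now contains 5; hence r2c5 = 4.
Column 4 now contains 5, so r3c4 = 1.
1 is placed in column 4, so r5c4 = 4.
Column 5 now contains 4, leaving r5c5 = 1.
Cage c needs two cells with sum 6, leaving r1c3 = 4.
Column 5 now contains 4, leaving r1c5 = 5.
4 is placed in row 2, leaving r2c1 = 3.
Row 2 now contains 5; hence r2c3 = 2.
The 4 cells of cage b must have sum 14; hence r3c1 = 2.
2 is placed in column 3, so r3c3 = 5.
Column 3 already has 4, leaving r4c3 = 1.
Column 1 now contains 2, leaving r5c1 = 5.
Row 5 already has 5; hence r5c2 = 2.
Column 3 now contains 5; hence r5c3 = 3.
Row 3 already has 5, which forces r3c2 = 4.
5 is placed in column 1, so r4c1 = 4.
The 4 cells of cage b must have sum 14, which forces r4c2 = 5.
Completed grid: 1 3 4 2 5 / 3 1 2 5 4 / 2 4 5 1 3 / 4 5 1 3 2 / 5 2 3 4 1.

5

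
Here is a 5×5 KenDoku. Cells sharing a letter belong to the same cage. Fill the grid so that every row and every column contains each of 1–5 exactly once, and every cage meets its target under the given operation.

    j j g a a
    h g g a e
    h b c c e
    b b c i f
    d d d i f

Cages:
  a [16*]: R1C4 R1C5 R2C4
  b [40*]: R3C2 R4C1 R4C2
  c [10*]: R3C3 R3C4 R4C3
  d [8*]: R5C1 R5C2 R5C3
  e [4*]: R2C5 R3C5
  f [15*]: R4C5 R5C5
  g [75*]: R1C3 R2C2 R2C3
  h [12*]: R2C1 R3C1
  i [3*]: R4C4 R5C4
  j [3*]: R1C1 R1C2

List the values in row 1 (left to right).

1 3 5 4 2

Cage g needs product 75, which forces R1C3 = 5.
The 3 cells of cage g must have product 75, which forces R2C2 = 5.
The 3 cells of cage g must have product 75, leaving R2C3 = 3.
Row 2 already has 3; hence R2C1 = 4.
Row 2 already has 4, which forces R2C4 = 2.
Row 2 already has 4, so R2C5 = 1.
Cage h needs two cells with product 12, which forces R3C1 = 3.
Cage c has product 10; hence R3C4 = 5.
1 is placed in column 5; hence R3C5 = 4.
Cage b needs product 40, which forces R4C1 = 5.
5 is placed in row 4, so R4C5 = 3.
Column 5 already has 3, so R5C5 = 5.
Column 1 already has 3, so R1C1 = 1.
Cage j's pair has product 3; hence R1C2 = 3.
The 3 cells of cage a must have product 16, so R1C4 = 4.
Column 5 now contains 4, leaving R1C5 = 2.
Row 3 now contains 4, leaving R3C2 = 2.
2 is placed in row 3, so R3C3 = 1.
The 3 cells of cage b must have product 40, so R4C2 = 4.
Column 3 already has 1; hence R4C3 = 2.
Row 4 now contains 3, leaving R4C4 = 1.
Column 1 already has 1; hence R5C1 = 2.
Column 2 already has 4, so R5C2 = 1.
Column 3 already has 2; hence R5C3 = 4.
Cage i's pair has product 3, leaving R5C4 = 3.
Filled in: 1 3 5 4 2 / 4 5 3 2 1 / 3 2 1 5 4 / 5 4 2 1 3 / 2 1 4 3 5.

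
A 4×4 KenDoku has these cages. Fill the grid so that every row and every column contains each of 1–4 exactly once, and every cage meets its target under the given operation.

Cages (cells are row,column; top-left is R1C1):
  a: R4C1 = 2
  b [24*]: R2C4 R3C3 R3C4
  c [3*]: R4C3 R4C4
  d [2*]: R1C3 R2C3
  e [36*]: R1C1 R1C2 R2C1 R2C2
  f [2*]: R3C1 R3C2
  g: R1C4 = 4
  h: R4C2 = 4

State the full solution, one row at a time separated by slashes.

G is a freebie, so R1C4 = 4.
Cage a is given, leaving R4C1 = 2.
Cage h is a single given cell, leaving R4C2 = 4.
Cage e has product 36, which forces R1C1 = 3.
Cage e needs product 36; hence R1C2 = 1.
Row 1 now contains 1, which forces R1C3 = 2.
Cage e needs product 36, so R2C1 = 4.
Cage e has product 36, leaving R2C2 = 3.
Column 3 already has 2, leaving R2C3 = 1.
Row 2 now contains 3, so R2C4 = 2.
Column 1 now contains 2, so R3C1 = 1.
Cage f's pair has product 2; hence R3C2 = 2.
Cage b has product 24, so R3C3 = 4.
2 is placed in column 4, which forces R3C4 = 3.
Column 3 already has 1, so R4C3 = 3.
Column 4 already has 3, which forces R4C4 = 1.

3 1 2 4 / 4 3 1 2 / 1 2 4 3 / 2 4 3 1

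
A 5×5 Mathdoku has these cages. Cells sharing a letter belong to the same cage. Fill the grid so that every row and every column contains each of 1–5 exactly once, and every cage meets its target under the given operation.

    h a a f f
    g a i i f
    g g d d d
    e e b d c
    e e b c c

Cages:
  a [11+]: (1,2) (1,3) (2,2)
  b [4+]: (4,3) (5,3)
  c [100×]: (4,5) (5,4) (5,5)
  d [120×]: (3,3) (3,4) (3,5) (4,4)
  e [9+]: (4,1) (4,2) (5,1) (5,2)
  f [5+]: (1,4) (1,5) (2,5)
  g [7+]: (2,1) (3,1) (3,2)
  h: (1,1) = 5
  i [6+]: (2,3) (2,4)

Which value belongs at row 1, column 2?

4

Cage h is given, so (1,1) = 5.
Cage c needs product 100, which forces (4,5) = 5.
Cage c needs product 100; hence (5,4) = 5.
The 3 cells of cage c must have product 100; hence (5,5) = 4.
Cage d needs product 120; hence (3,3) = 5.
In row 2, 3 can only go at (2,1), so (2,1) = 3.
Cage g has sum 7, leaving (3,1) = 1.
Cage g has sum 7, leaving (3,2) = 3.
Row 3 already has 3; hence (3,5) = 2.
Column 1 already has 1; hence (5,1) = 2.
Row 5 now contains 2, leaving (5,2) = 1.
Row 5 already has 1; hence (5,3) = 3.
The 3 cells of cage f must have sum 5, which forces (1,4) = 1.
Cage f has sum 5, leaving (1,5) = 3.
Cage a needs sum 11, which forces (2,2) = 5.
2 is placed in column 5, which forces (2,5) = 1.
2 is placed in row 3, leaving (3,4) = 4.
2 is placed in column 1; hence (4,1) = 4.
Cage e has sum 9, which forces (4,2) = 2.
Column 3 already has 3, leaving (4,3) = 1.
The 4 cells of cage d must have product 120, which forces (4,4) = 3.
2 is placed in column 2; hence (1,2) = 4.
The 3 cells of cage a must have sum 11, so (1,3) = 2.
Cage i's pair has sum 6, which forces (2,3) = 4.
Column 4 already has 4, leaving (2,4) = 2.
Filled in: 5 4 2 1 3 / 3 5 4 2 1 / 1 3 5 4 2 / 4 2 1 3 5 / 2 1 3 5 4.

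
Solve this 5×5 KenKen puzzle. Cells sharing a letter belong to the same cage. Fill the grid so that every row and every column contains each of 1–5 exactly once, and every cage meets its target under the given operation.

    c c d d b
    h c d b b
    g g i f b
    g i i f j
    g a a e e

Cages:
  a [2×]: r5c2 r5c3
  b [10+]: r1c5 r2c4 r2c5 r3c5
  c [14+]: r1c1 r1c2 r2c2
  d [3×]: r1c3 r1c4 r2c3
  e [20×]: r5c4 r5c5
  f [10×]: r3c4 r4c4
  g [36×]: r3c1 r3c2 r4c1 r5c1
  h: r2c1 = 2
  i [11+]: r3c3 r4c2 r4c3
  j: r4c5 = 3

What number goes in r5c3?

The 3 cells of cage c must have sum 14, so r1c1 = 5.
The 3 cells of cage c must have sum 14, which forces r1c2 = 4.
The 3 cells of cage d must have product 3, so r1c3 = 3.
Cage d has product 3; hence r1c4 = 1.
Row 1 already has 1; hence r1c5 = 2.
H is a freebie, leaving r2c1 = 2.
Cage c has sum 14, so r2c2 = 5.
The 3 cells of cage d must have product 3, which forces r2c3 = 1.
The 4 cells of cage g must have product 36, so r3c2 = 3.
Column 2 already has 3, so r4c2 = 2.
Row 4 now contains 2, leaving r4c4 = 5.
Cage j is a single given cell; hence r4c5 = 3.
Column 2 now contains 2; hence r5c2 = 1.
Column 3 already has 1; hence r5c3 = 2.
5 is placed in column 4; hence r5c4 = 4.
Row 5 now contains 4, which forces r5c5 = 5.
Column 4 already has 4, leaving r2c4 = 3.
Column 5 now contains 3, which forces r2c5 = 4.
Cage i has sum 11, leaving r3c3 = 5.
5 is placed in column 4, so r3c4 = 2.
Cage b needs sum 10, leaving r3c5 = 1.
Row 4 now contains 5, leaving r4c3 = 4.
Row 5 now contains 4; hence r5c1 = 3.
Row 3 already has 1, leaving r3c1 = 4.
Row 4 now contains 4, so r4c1 = 1.
Completed grid: 5 4 3 1 2 / 2 5 1 3 4 / 4 3 5 2 1 / 1 2 4 5 3 / 3 1 2 4 5.

2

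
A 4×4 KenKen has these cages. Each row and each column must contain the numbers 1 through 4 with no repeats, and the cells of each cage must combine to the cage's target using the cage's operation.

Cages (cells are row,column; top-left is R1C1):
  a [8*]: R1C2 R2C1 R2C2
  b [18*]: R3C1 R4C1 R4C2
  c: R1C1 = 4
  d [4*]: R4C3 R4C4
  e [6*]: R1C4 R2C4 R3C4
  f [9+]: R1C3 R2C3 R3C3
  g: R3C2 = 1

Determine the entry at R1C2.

2

Cage c is given, so R1C1 = 4.
Cage b needs product 18, which forces R3C1 = 3.
Cage g is given; hence R3C2 = 1.
Row 3 already has 1, so R3C4 = 2.
The 3 cells of cage b must have product 18, so R4C1 = 2.
Cage b has product 18, leaving R4C2 = 3.
Column 2 now contains 1, so R1C2 = 2.
2 is placed in row 1; hence R1C3 = 3.
3 is placed in row 1, which forces R1C4 = 1.
Column 1 now contains 2, so R2C1 = 1.
The 3 cells of cage a must have product 8, so R2C2 = 4.
Column 3 already has 3, which forces R2C3 = 2.
1 is placed in column 4, leaving R2C4 = 3.
Row 3 now contains 2, leaving R3C3 = 4.
Column 3 already has 4; hence R4C3 = 1.
1 is placed in column 4, which forces R4C4 = 4.
The full grid is 4 2 3 1 / 1 4 2 3 / 3 1 4 2 / 2 3 1 4.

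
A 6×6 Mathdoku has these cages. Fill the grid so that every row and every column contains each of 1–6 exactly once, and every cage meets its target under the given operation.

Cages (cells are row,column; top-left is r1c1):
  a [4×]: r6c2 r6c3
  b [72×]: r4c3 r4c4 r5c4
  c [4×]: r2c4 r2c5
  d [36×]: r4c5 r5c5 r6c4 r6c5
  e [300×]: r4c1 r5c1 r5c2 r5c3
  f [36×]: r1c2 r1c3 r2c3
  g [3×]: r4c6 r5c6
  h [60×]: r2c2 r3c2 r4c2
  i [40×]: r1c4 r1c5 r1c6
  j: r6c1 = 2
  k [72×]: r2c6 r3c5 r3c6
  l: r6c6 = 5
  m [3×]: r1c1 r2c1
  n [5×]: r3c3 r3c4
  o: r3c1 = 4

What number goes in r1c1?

1

Cage o is given, so r3c1 = 4.
Cage e needs product 300, leaving r4c1 = 5.
J is a freebie; hence r6c1 = 2.
L is a freebie, leaving r6c6 = 5.
In row 2, 5 can only go at r2c2, so r2c2 = 5.
The 4 cells of cage e must have product 300, which forces r5c3 = 5.
5 is placed in column 3, which forces r3c3 = 1.
The two cells of cage n must have product 5, which forces r3c4 = 5.
1 is placed in column 3, which forces r6c3 = 4.
Cage i needs product 40, so r1c5 = 5.
Row 6 now contains 4, leaving r6c2 = 1.
In row 1, 1 can only go at r1c1, so r1c1 = 1.
Column 1 already has 1, leaving r2c1 = 3.
3 is placed in column 1; hence r5c1 = 6.
Cage e has product 300, leaving r5c2 = 2.
2 is placed in row 5; hence r5c5 = 1.
Row 5 already has 1, which forces r5c6 = 3.
Cage c's pair has product 4; hence r2c4 = 1.
1 is placed in column 5, leaving r2c5 = 4.
4 is placed in row 2, leaving r2c6 = 6.
Cage h has product 60; hence r3c2 = 3.
3 is placed in row 3, leaving r3c5 = 6.
Column 6 already has 6; hence r3c6 = 2.
Cage h has product 60, so r4c2 = 4.
1 is placed in column 5, so r4c5 = 2.
Column 6 already has 3; hence r4c6 = 1.
3 is placed in row 5; hence r5c4 = 4.
Column 5 already has 6; hence r6c5 = 3.
3 is placed in column 2; hence r1c2 = 6.
The 3 cells of cage f must have product 36, so r1c3 = 3.
Column 4 already has 4; hence r1c4 = 2.
Column 6 now contains 2, leaving r1c6 = 4.
6 is placed in row 2, so r2c3 = 2.
Column 3 already has 3; hence r4c3 = 6.
Row 4 now contains 6; hence r4c4 = 3.
Row 6 now contains 3; hence r6c4 = 6.
Filled in: 1 6 3 2 5 4 / 3 5 2 1 4 6 / 4 3 1 5 6 2 / 5 4 6 3 2 1 / 6 2 5 4 1 3 / 2 1 4 6 3 5.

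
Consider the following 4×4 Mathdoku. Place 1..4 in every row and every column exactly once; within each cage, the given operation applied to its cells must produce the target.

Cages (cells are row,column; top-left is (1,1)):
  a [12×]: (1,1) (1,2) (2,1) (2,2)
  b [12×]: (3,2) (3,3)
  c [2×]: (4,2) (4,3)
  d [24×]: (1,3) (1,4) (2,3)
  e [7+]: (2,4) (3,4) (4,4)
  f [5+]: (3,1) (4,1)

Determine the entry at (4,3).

1

Row 4 needs a 3, and only (4,1) is open for it.
The two cells of cage f must have sum 5, which forces (3,1) = 2.
Row 3 needs a 1, and only (3,4) is open for it.
In row 4, 4 can only go at (4,4), so (4,4) = 4.
Column 4 now contains 4, leaving (2,4) = 2.
The 3 cells of cage d must have product 24; hence (1,3) = 2.
Column 4 now contains 2, so (1,4) = 3.
The 3 cells of cage d must have product 24, which forces (2,3) = 4.
Column 3 now contains 4, leaving (3,3) = 3.
Column 3 now contains 2, so (4,3) = 1.
Cage a needs product 12, which forces (1,1) = 4.
Row 1 now contains 3, which forces (1,2) = 1.
Row 2 now contains 4; hence (2,1) = 1.
The 4 cells of cage a must have product 12, leaving (2,2) = 3.
Row 3 now contains 3; hence (3,2) = 4.
Row 4 already has 1; hence (4,2) = 2.
The full grid is 4 1 2 3 / 1 3 4 2 / 2 4 3 1 / 3 2 1 4.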